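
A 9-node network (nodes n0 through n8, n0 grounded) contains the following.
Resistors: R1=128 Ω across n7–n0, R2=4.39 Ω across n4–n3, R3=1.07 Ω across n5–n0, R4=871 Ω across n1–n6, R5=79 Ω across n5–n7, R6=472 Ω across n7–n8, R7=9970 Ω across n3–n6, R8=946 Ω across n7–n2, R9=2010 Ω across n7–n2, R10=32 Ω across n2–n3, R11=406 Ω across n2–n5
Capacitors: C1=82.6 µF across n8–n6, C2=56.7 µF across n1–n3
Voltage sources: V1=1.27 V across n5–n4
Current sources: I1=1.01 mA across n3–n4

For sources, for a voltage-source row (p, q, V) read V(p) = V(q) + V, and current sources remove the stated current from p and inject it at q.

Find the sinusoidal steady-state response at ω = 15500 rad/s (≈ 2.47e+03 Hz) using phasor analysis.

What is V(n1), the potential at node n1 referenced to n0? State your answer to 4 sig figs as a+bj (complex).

Element admittances at ω=15500 rad/s:
  Y(R1) = 0.007812+0.000j S between n7,n0
  Y(C1) = 0.000+1.280j S between n8,n6
  Y(R2) = 0.2278+0.000j S between n4,n3
  Y(R3) = 0.9346+0.000j S between n5,n0
  Y(R4) = 0.001148+0.000j S between n1,n6
  Y(C2) = 0.000+0.8789j S between n1,n3
  Y(R5) = 0.01266+0.000j S between n5,n7
  Y(R6) = 0.002119+0.000j S between n7,n8
  Y(R7) = 0.0001003+0.000j S between n3,n6
  Y(R8) = 0.001057+0.000j S between n7,n2
  Y(R9) = 0.0004975+0.000j S between n7,n2
  Y(R10) = 0.03125+0.000j S between n2,n3
  Y(R11) = 0.002463+0.000j S between n2,n5
  V1: constraint V(n5)−V(n4) = 1.27
  I1: injects 0.00101 A into n4 (from n3)
Assemble and solve the 9×9 MNA system:
  V(n1)=-1.251-0.0009256j  V(n2)=-1.113+2.304e-06j  V(n3)=-1.251+5.193e-06j  V(n4)=-1.269+4.415e-07j  V(n5)=0.0009897+4.415e-07j  V(n6)=-0.5382+8.846e-05j  V(n7)=-0.1184-5.282e-05j  V(n8)=-0.5382-0.0006063j
  i(V1)=-0.005181-1.082e-06j

-1.251-0.0009256j V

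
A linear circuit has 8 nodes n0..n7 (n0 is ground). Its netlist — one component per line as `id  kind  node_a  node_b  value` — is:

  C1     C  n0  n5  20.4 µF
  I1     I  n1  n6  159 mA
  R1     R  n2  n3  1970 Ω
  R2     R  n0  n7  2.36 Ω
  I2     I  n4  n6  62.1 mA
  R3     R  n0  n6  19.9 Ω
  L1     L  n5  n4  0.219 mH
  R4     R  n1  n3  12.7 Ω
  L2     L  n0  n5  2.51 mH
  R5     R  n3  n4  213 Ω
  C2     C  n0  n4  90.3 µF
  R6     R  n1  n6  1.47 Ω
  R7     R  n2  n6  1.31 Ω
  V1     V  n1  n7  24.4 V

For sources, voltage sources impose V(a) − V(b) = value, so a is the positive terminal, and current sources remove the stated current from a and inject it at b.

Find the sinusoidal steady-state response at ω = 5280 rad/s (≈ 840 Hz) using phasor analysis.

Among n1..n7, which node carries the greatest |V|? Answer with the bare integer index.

1

Element admittances at ω=5280 rad/s:
  Y(C1) = 0.000+0.1077j S between n0,n5
  I1: injects 0.159 A into n6 (from n1)
  Y(R1) = 0.0005076+0.000j S between n2,n3
  Y(R2) = 0.4237+0.000j S between n0,n7
  I2: injects 0.0621 A into n6 (from n4)
  Y(R3) = 0.05025+0.000j S between n0,n6
  Y(L1) = 0.000-0.8648j S between n5,n4
  Y(R4) = 0.07874+0.000j S between n1,n3
  Y(L2) = 0.000-0.07546j S between n0,n5
  Y(R5) = 0.004695+0.000j S between n3,n4
  Y(C2) = 0.000+0.4768j S between n0,n4
  Y(R6) = 0.6803+0.000j S between n1,n6
  Y(R7) = 0.7634+0.000j S between n2,n6
  V1: constraint V(n1)−V(n7) = 24.4
Assemble and solve the 8×8 MNA system:
  V(n1)=21.87-0.0006358j  V(n2)=20.67-0.0005973j  V(n3)=20.64-0.004412j  V(n4)=0.0005865-0.06817j  V(n5)=0.0006093-0.07081j  V(n6)=20.67-0.0005947j  V(n7)=-2.533-0.0006358j
  i(V1)=-1.073-0.0002694j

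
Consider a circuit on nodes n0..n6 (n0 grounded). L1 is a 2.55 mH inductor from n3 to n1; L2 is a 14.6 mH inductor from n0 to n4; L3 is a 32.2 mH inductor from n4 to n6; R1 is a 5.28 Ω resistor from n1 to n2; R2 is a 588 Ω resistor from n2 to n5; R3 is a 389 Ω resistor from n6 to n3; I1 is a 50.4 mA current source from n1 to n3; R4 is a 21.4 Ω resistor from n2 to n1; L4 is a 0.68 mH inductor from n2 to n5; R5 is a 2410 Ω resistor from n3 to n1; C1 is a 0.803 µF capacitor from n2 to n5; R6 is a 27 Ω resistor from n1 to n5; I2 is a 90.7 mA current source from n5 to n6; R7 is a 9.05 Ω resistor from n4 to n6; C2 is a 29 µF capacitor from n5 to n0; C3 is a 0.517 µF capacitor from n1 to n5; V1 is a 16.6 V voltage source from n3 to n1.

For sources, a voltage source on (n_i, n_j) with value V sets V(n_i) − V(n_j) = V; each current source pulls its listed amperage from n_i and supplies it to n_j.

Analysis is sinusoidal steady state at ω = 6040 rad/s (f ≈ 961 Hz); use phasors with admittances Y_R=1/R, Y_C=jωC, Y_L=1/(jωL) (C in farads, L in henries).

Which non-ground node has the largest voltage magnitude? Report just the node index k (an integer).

MNA unknowns: 6 node voltages V₁..V_6 plus 1 source current (V1)
L1: Y=0.000-0.06493j on G[3,1]
L2: Y=0.000-0.01134j on G[0,4]
L3: Y=0.000-0.005142j on G[4,6]
R1: Y=0.1894+0.000j on G[1,2]
R2: Y=0.001701+0.000j on G[2,5]
R3: Y=0.002571+0.000j on G[6,3]
I1: z[1]−=0.0504, z[3]+=0.0504
R4: Y=0.04673+0.000j on G[2,1]
L4: Y=0.000-0.2435j on G[2,5]
R5: Y=0.0004149+0.000j on G[3,1]
C1: Y=0.000+0.004850j on G[2,5]
R6: Y=0.03704+0.000j on G[1,5]
I2: z[5]−=0.0907, z[6]+=0.0907
R7: Y=0.1105+0.000j on G[4,6]
C2: Y=0.000+0.1752j on G[5,0]
C3: Y=0.000+0.003123j on G[1,5]
V1: row V3−V1=16.6, i_V1 at 3,1
solve → V1=-0.07170+0.7156j, V2=0.03653+0.6039j, V3=16.53+0.7156j, V4=2.284+10.97j, V5=0.1478+0.7102j, V6=3.418+10.79j
aux → i_V1=0.009809+1.104j

3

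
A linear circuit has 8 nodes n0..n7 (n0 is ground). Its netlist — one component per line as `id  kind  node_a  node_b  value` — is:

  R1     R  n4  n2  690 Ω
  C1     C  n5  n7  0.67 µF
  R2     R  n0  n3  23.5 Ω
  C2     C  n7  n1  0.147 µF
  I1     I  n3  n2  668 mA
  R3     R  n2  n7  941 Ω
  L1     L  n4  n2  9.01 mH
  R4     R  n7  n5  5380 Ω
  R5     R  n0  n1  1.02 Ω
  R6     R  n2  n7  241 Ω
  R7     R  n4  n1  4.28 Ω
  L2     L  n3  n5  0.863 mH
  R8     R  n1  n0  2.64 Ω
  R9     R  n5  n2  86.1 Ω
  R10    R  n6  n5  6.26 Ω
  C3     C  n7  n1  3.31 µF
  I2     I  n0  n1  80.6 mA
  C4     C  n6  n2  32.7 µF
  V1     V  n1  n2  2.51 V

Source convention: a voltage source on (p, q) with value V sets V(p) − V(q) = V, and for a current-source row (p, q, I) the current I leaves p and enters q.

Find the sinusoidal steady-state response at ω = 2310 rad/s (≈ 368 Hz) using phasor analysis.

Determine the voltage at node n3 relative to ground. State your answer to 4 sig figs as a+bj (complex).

Element admittances at ω=2310 rad/s:
  Y(R1) = 0.001449+0.000j S between n4,n2
  Y(C1) = 0.000+0.001548j S between n5,n7
  Y(R2) = 0.04255+0.000j S between n0,n3
  Y(C2) = 0.000+0.0003396j S between n7,n1
  I1: injects 0.668 A into n2 (from n3)
  Y(R3) = 0.001063+0.000j S between n2,n7
  Y(L1) = 0.000-0.04805j S between n4,n2
  Y(R4) = 0.0001859+0.000j S between n7,n5
  Y(R5) = 0.9804+0.000j S between n0,n1
  Y(R6) = 0.004149+0.000j S between n2,n7
  Y(R7) = 0.2336+0.000j S between n4,n1
  Y(L2) = 0.000-0.5016j S between n3,n5
  Y(R8) = 0.3788+0.000j S between n1,n0
  Y(R9) = 0.01161+0.000j S between n5,n2
  Y(R10) = 0.1597+0.000j S between n6,n5
  Y(C3) = 0.000+0.007646j S between n7,n1
  I2: injects 0.0806 A into n1 (from n0)
  Y(C4) = 0.000+0.07554j S between n6,n2
  V1: constraint V(n1)−V(n2) = 2.51
Assemble and solve the 8×8 MNA system:
  V(n1)=0.2544-0.08679j  V(n2)=-2.256-0.08679j  V(n3)=-6.233+2.772j  V(n4)=0.1389+0.4026j  V(n5)=-6.468+3.575j  V(n6)=-4.283+4.534j  V(n7)=-1.417+1.064j
  i(V1)=-0.3014+0.2190j

-6.233+2.772j V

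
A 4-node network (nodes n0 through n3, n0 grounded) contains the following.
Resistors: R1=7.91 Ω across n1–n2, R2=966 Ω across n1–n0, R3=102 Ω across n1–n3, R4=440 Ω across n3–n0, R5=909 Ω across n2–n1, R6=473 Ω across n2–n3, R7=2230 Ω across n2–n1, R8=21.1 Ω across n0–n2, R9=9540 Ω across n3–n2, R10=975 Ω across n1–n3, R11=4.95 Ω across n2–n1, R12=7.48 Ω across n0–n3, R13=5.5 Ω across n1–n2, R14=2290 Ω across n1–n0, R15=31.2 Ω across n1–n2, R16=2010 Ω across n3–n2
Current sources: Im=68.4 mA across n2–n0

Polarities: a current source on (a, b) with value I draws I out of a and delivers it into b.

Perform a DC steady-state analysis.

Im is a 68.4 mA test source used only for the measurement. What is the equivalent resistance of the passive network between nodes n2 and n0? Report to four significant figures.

Apply KCL at each of the 3 non-ground nodes and solve the resulting linear system.
Node n1: branches {R1, R2, R3, R5, R7, R10, R11, R13, R14, R15} → V_1 = -1.099
Node n2: branches {R1, R5, R6, R7, R8, R9, R11, R13, R15, R16, Im} → V_2 = -1.122
Node n3: branches {R3, R4, R6, R9, R10, R12, R16} → V_3 = -0.1000

R_eq = 16.41 Ω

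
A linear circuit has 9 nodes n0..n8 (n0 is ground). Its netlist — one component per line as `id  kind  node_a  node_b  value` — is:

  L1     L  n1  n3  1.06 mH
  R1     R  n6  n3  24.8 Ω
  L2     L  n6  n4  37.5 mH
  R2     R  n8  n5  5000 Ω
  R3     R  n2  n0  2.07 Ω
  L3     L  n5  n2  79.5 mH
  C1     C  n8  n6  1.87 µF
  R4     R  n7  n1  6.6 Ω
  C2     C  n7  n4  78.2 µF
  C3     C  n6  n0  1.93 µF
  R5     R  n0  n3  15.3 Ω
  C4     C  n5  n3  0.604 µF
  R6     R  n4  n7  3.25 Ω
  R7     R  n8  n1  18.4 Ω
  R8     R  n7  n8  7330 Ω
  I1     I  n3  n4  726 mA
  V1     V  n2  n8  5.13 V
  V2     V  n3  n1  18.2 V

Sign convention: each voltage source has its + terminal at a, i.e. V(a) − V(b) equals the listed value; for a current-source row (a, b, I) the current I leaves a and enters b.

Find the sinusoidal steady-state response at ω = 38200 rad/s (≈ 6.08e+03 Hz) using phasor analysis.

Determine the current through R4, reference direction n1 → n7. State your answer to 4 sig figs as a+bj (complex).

-0.7259+0.005022j A

Apply KCL at each of the 8 non-ground nodes and solve the resulting linear system.
Node n1: branches {L1, R4, R7, V2} → V_1 = -14.64-0.2541j
Node n2: branches {R3, L3, V1} → V_2 = -0.7076+0.4154j
Node n3: branches {L1, R1, R5, C4, I1, V2} → V_3 = 3.558-0.2541j
Node n4: branches {L2, C2, R6, I1} → V_4 = -9.828-0.5277j
Node n5: branches {R2, L3, C4} → V_5 = 3.625-0.1806j
Node n6: branches {R1, L2, C1, C3} → V_6 = -2.496-1.482j
Node n7: branches {R4, C2, R6, R8} → V_7 = -9.851-0.2872j
Node n8: branches {R2, C1, R7, R8, V1} → V_8 = -5.838+0.4154j
Source currents: i(V1)=0.3416-0.2021j, i(V2)=-1.204+0.4181j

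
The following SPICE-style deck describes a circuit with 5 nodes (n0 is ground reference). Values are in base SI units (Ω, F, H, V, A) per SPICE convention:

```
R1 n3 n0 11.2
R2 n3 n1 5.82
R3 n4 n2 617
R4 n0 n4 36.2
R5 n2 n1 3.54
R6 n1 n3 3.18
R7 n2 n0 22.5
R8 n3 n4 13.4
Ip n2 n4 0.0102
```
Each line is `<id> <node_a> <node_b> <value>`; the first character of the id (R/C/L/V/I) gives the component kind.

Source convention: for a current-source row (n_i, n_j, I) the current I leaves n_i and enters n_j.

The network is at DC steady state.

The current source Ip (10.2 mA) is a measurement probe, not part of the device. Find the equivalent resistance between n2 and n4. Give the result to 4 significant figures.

Element admittances at DC:
  Y(R1) = 0.08929 S between n3,n0
  Y(R2) = 0.1718 S between n3,n1
  Y(R3) = 0.001621 S between n4,n2
  Y(R4) = 0.02762 S between n0,n4
  Y(R5) = 0.2825 S between n2,n1
  Y(R6) = 0.3145 S between n1,n3
  Y(R7) = 0.04444 S between n2,n0
  Y(R8) = 0.07463 S between n3,n4
  Ip: injects 0.0102 A into n4 (from n2)
Assemble and solve the 4×4 MNA system:
  V(n1)=-0.02094  V(n2)=-0.04858  V(n3)=-0.004878  V(n4)=0.09393

R_eq = 13.97 Ω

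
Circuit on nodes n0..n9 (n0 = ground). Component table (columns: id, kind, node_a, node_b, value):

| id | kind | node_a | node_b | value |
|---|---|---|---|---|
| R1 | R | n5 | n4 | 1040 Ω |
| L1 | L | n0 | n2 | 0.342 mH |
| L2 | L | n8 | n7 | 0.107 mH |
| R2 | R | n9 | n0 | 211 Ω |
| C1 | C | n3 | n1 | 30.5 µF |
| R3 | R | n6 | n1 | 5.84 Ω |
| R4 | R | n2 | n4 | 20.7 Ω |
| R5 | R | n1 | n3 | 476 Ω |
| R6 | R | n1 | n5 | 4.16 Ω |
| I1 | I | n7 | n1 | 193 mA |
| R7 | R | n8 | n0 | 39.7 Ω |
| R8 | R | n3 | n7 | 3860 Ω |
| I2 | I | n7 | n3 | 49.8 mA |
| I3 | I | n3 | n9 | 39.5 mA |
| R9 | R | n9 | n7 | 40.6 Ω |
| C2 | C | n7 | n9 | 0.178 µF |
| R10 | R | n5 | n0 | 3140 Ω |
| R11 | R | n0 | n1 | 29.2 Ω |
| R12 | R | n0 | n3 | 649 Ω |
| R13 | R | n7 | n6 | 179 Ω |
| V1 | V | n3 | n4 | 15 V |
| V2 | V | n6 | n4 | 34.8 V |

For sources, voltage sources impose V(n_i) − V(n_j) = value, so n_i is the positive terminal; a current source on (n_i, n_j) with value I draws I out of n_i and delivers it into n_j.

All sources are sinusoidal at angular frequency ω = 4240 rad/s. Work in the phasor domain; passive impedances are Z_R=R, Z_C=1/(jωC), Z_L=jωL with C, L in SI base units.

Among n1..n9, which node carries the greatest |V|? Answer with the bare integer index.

6

MNA unknowns: 9 node voltages V₁..V_9 plus 2 source currents (V1, V2)
R1: Y=0.0009615+0.000j on G[5,4]
L1: Y=0.000-0.6896j on G[0,2]
L2: Y=0.000-2.204j on G[8,7]
R2: Y=0.004739+0.000j on G[9,0]
C1: Y=0.000+0.1293j on G[3,1]
R3: Y=0.1712+0.000j on G[6,1]
R4: Y=0.04831+0.000j on G[2,4]
R5: Y=0.002101+0.000j on G[1,3]
R6: Y=0.2404+0.000j on G[1,5]
I1: z[7]−=0.193, z[1]+=0.193
R7: Y=0.02519+0.000j on G[8,0]
R8: Y=0.0002591+0.000j on G[3,7]
I2: z[7]−=0.0498, z[3]+=0.0498
I3: z[3]−=0.0395, z[9]+=0.0395
R9: Y=0.02463+0.000j on G[9,7]
C2: Y=0.000+0.0007547j on G[7,9]
R10: Y=0.0003185+0.000j on G[5,0]
R11: Y=0.03425+0.000j on G[0,1]
R12: Y=0.001541+0.000j on G[0,3]
R13: Y=0.005587+0.000j on G[7,6]
V1: row V3−V4=15, i_V1 at 3,4
V2: row V6−V4=34.8, i_V2 at 6,4
solve → V1=15.98-5.075j, V2=-0.2305-0.7309j, V3=4.336+2.559j, V4=-10.66+2.559j, V5=15.85-5.038j, V6=24.14+2.559j, V7=-2.109+0.4158j, V8=-2.104+0.4399j, V9=-0.4263+0.3055j
aux → i_V1=1.014+1.485j, i_V2=-1.543-1.319j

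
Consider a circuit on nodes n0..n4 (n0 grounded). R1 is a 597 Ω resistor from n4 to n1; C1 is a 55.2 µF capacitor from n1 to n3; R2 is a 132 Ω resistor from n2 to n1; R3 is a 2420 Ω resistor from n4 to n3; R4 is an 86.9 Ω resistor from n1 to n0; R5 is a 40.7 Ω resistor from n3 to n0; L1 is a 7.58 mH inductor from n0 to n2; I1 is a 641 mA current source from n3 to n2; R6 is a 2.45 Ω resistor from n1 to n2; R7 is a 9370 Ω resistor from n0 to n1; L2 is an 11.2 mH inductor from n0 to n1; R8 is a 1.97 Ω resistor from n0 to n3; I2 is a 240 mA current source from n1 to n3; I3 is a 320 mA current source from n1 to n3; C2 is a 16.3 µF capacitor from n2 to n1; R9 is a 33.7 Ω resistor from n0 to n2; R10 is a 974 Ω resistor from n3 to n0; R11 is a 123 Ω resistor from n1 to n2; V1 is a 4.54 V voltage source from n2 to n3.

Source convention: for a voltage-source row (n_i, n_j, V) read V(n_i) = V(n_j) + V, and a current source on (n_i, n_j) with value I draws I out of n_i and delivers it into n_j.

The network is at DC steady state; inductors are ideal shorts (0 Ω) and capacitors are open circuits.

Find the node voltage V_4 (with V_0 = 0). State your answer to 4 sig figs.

-0.8984 V

MNA unknowns: 4 node voltages V₁..V_4 plus 3 source currents (L1, L2, V1)
R1: Y=0.001675 on G[4,1]
C1: Y=0.000 on G[1,3]
R2: Y=0.007576 on G[2,1]
R3: Y=0.0004132 on G[4,3]
R4: Y=0.01151 on G[1,0]
R5: Y=0.02457 on G[3,0]
L1: row V0−V2=0, i_L1 at 0,2
I1: z[3]−=0.641, z[2]+=0.641
R6: Y=0.4082 on G[1,2]
R7: Y=0.0001067 on G[0,1]
L2: row V0−V1=0, i_L2 at 0,1
R8: Y=0.5076 on G[0,3]
I2: z[1]−=0.24, z[3]+=0.24
I3: z[1]−=0.32, z[3]+=0.32
C2: Y=0.000 on G[2,1]
R9: Y=0.02967 on G[0,2]
R10: Y=0.001027 on G[3,0]
R11: Y=0.008130 on G[1,2]
V1: row V2−V3=4.54, i_V1 at 2,3
solve → V1=0.000, V2=0.000, V3=-4.540, V4=-0.8984
aux → i_L1=-2.982, i_L2=0.5615, i_V1=-2.341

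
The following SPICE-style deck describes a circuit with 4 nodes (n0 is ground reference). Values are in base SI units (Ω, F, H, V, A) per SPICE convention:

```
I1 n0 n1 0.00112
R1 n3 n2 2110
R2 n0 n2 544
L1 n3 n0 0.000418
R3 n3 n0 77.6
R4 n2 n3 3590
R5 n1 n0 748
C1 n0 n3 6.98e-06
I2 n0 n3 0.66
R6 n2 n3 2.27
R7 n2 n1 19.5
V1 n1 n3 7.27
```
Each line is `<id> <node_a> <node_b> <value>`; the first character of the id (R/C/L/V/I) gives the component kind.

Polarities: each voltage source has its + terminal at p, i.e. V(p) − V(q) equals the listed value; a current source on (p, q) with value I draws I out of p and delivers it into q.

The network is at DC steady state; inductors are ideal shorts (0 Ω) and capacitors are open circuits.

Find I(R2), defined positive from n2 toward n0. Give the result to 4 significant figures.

0.001386 A

Apply KCL at each of the 3 non-ground nodes and solve the resulting linear system.
Node n1: branches {I1, R5, R7, V1} → V_1 = 7.270
Node n2: branches {R1, R2, R4, R6, R7} → V_2 = 0.7541
Node n3: branches {R1, L1, R3, R4, C1, I2, R6, V1} → V_3 = 0.000
Source currents: i(L1)=0.6500, i(V1)=-0.3427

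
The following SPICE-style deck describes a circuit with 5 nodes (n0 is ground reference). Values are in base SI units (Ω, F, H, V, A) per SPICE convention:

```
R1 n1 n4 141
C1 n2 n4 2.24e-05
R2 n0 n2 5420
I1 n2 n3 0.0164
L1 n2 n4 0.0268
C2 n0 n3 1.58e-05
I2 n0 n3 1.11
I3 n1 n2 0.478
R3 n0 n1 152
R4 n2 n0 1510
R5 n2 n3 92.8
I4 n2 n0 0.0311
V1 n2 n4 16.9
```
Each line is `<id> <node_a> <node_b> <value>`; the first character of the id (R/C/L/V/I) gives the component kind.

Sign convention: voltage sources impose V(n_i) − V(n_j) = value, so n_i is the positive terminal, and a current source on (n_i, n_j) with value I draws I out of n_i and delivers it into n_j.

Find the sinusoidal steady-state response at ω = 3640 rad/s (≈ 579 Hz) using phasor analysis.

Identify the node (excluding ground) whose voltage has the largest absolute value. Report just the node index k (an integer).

1

Apply KCL at each of the 4 non-ground nodes and solve the resulting linear system.
Node n1: branches {R1, I3, R3} → V_1 = -35.00-8.371j
Node n2: branches {C1, R2, I1, L1, I3, R4, R5, I4, V1} → V_2 = 16.83-16.14j
Node n3: branches {I1, C2, I2, R5} → V_3 = 1.195-22.52j
Node n4: branches {R1, C1, L1, V1} → V_4 = -0.06756-16.14j
Source currents: i(V1)=0.2477-1.260j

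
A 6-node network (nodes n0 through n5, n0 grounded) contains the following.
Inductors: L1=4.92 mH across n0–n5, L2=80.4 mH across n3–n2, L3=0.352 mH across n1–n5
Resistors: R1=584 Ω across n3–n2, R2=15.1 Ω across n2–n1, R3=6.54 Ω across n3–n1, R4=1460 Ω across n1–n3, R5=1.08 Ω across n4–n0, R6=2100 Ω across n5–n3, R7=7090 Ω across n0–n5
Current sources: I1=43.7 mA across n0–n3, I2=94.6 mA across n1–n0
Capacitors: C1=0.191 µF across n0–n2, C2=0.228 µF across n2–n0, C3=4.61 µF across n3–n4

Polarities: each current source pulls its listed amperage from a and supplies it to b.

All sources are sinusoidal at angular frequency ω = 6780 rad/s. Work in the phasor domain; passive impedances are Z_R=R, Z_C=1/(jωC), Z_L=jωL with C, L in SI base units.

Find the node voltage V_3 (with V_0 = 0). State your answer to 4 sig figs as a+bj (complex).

MNA unknowns: 5 node voltages V₁..V_5
L1: Y=0.000-0.02998j on G[0,5]
R1: Y=0.001712+0.000j on G[3,2]
R2: Y=0.06623+0.000j on G[2,1]
R3: Y=0.1529+0.000j on G[3,1]
I1: z[0]−=0.0437, z[3]+=0.0437
R4: Y=0.0006849+0.000j on G[1,3]
L2: Y=0.000-0.001834j on G[3,2]
R5: Y=0.9259+0.000j on G[4,0]
C1: Y=0.000+0.001295j on G[0,2]
C2: Y=0.000+0.001546j on G[2,0]
R6: Y=0.0004762+0.000j on G[5,3]
R7: Y=0.0001410+0.000j on G[0,5]
L3: Y=0.000-0.4190j on G[1,5]
C3: Y=0.000+0.03126j on G[3,4]
I2: z[1]−=0.0946, z[0]+=0.0946
solve → V1=-5.779+2.441j, V2=-5.623+2.677j, V3=-4.792+3.390j, V4=-0.1198-0.1577j, V5=-5.393+2.280j

-4.792+3.390j V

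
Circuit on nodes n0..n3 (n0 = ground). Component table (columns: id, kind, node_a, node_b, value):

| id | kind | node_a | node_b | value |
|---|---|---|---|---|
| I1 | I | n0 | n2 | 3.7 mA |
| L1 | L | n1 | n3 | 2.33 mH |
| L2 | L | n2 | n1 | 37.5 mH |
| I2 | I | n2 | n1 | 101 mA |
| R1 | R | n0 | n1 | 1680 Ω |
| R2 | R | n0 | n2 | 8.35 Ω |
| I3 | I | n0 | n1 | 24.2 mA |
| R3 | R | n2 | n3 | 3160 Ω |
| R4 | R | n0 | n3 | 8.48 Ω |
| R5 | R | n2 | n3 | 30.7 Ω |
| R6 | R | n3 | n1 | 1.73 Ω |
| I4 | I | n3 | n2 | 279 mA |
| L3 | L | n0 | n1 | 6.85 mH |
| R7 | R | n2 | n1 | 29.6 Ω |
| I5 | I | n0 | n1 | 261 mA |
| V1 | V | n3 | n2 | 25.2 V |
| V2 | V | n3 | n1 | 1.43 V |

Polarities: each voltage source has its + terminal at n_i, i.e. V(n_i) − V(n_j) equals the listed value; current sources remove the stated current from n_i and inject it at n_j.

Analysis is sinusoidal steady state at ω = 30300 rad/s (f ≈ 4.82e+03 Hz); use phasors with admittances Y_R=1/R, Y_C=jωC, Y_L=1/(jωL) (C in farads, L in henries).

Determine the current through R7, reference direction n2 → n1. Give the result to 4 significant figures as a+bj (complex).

-0.8030+0.000j A

MNA unknowns: 3 node voltages V₁..V_3 plus 2 source currents (V1, V2)
I1: z[0]−=0.0037, z[2]+=0.0037
L1: Y=0.000-0.01416j on G[1,3]
L2: Y=0.000-0.0008801j on G[2,1]
I2: z[2]−=0.101, z[1]+=0.101
R1: Y=0.0005952+0.000j on G[0,1]
R2: Y=0.1198+0.000j on G[0,2]
I3: z[0]−=0.0242, z[1]+=0.0242
R3: Y=0.0003165+0.000j on G[2,3]
R4: Y=0.1179+0.000j on G[0,3]
R5: Y=0.03257+0.000j on G[2,3]
R6: Y=0.5780+0.000j on G[3,1]
I4: z[3]−=0.279, z[2]+=0.279
L3: Y=0.000-0.004818j on G[0,1]
R7: Y=0.03378+0.000j on G[2,1]
I5: z[0]−=0.261, z[1]+=0.261
V1: row V3−V2=25.2, i_V1 at 3,2
V2: row V3−V1=1.43, i_V2 at 3,1
solve → V1=12.45+0.2517j, V2=-11.32+0.2517j, V3=13.88+0.2517j
aux → i_V1=-3.170+0.05106j, i_V2=-0.4011-0.06048j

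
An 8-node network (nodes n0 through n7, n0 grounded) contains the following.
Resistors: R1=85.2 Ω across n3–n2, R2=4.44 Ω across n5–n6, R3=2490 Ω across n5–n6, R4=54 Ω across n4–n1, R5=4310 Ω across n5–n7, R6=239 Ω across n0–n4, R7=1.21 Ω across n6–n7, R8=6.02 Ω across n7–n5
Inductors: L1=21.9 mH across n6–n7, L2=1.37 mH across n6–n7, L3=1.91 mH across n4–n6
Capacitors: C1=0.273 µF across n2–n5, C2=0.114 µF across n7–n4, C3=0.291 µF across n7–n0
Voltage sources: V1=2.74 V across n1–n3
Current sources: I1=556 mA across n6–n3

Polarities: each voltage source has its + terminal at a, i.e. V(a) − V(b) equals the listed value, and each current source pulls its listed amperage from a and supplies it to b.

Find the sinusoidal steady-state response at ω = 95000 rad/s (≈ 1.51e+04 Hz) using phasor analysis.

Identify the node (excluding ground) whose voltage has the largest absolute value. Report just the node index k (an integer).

1

MNA unknowns: 7 node voltages V₁..V_7 plus 1 source current (V1)
R1: Y=0.01174+0.000j on G[3,2]
L1: Y=0.000-0.0004807j on G[6,7]
R2: Y=0.2252+0.000j on G[5,6]
C1: Y=0.000+0.02594j on G[2,5]
R3: Y=0.0004016+0.000j on G[5,6]
C2: Y=0.000+0.01083j on G[7,4]
R4: Y=0.01852+0.000j on G[4,1]
C3: Y=0.000+0.02764j on G[7,0]
R5: Y=0.0002320+0.000j on G[5,7]
R6: Y=0.004184+0.000j on G[0,4]
R7: Y=0.8264+0.000j on G[6,7]
R8: Y=0.1661+0.000j on G[7,5]
L2: Y=0.000-0.007683j on G[6,7]
L3: Y=0.000-0.005511j on G[4,6]
V1: row V1−V3=2.74, i_V1 at 1,3
I1: z[6]−=0.556, z[3]+=0.556
solve → V1=34.29-13.81j, V2=1.448-10.29j, V3=31.55-13.81j, V4=23.35-16.05j, V5=3.044+3.337j, V6=1.932+3.375j, V7=2.429+3.533j
aux → i_V1=-0.2027-0.04138j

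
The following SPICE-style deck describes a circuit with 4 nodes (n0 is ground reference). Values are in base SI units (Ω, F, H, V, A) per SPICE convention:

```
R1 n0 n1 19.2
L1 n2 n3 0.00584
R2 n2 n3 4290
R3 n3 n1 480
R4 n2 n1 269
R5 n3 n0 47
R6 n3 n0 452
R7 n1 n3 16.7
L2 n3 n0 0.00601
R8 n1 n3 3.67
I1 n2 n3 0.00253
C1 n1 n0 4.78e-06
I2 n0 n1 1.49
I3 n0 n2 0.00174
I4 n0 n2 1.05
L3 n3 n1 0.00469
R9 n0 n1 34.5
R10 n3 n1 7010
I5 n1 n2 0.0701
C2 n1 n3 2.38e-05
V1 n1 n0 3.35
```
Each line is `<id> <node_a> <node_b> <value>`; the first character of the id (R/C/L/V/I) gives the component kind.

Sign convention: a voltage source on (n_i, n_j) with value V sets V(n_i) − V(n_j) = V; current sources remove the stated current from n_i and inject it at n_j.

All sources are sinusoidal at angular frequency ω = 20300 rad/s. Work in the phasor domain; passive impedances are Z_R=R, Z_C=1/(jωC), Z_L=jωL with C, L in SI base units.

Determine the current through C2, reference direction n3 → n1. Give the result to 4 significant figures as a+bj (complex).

MNA unknowns: 3 node voltages V₁..V_3 plus 1 source current (V1)
R1: Y=0.05208+0.000j on G[0,1]
L1: Y=0.000-0.008435j on G[2,3]
R2: Y=0.0002331+0.000j on G[2,3]
R3: Y=0.002083+0.000j on G[3,1]
R4: Y=0.003717+0.000j on G[2,1]
R5: Y=0.02128+0.000j on G[3,0]
R6: Y=0.002212+0.000j on G[3,0]
R7: Y=0.05988+0.000j on G[1,3]
L2: Y=0.000-0.008197j on G[3,0]
R8: Y=0.2725+0.000j on G[1,3]
I1: z[2]−=0.00253, z[3]+=0.00253
C1: Y=0.000+0.09703j on G[1,0]
I2: z[0]−=1.49, z[1]+=1.49
I3: z[0]−=0.00174, z[2]+=0.00174
I4: z[0]−=1.05, z[2]+=1.05
L3: Y=0.000-0.01050j on G[3,1]
R9: Y=0.02899+0.000j on G[0,1]
R10: Y=0.0001427+0.000j on G[3,1]
I5: z[1]−=0.0701, z[2]+=0.0701
C2: Y=0.000+0.4831j on G[1,3]
V1: row V1−V0=3.35, i_V1 at 1,0
solve → V1=3.350+0.000j, V2=54.08+107.4j, V3=3.738-1.541j
aux → i_V1=2.195-0.2582j

0.7446+0.1873j A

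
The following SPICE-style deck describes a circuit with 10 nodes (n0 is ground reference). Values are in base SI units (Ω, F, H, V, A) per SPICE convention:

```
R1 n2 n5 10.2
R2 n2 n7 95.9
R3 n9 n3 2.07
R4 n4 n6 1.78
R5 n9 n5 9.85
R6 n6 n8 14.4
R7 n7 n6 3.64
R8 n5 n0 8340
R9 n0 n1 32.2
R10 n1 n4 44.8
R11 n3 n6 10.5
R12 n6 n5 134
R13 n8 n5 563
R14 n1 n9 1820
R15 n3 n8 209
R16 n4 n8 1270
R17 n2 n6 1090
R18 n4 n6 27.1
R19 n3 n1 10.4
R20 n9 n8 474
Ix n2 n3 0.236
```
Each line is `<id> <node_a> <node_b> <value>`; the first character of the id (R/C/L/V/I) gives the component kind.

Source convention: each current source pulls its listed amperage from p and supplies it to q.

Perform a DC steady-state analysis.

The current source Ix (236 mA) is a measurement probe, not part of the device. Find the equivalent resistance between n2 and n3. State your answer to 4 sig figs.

R_eq = 17.56 Ω

Apply KCL at each of the 9 non-ground nodes and solve the resulting linear system.
Node n1: branches {R9, R10, R14, R19} → V_1 = 0.007910
Node n2: branches {R1, R2, R17, Ix} → V_2 = -4.045
Node n3: branches {R3, R11, R15, R19, Ix} → V_3 = 0.09766
Node n4: branches {R4, R10, R16, R18} → V_4 = -0.3607
Node n5: branches {R1, R5, R8, R12, R13} → V_5 = -2.049
Node n6: branches {R4, R6, R7, R11, R12, R17, R18} → V_6 = -0.3745
Node n7: branches {R2, R7} → V_7 = -0.5087
Node n8: branches {R6, R13, R15, R16, R20} → V_8 = -0.3807
Node n9: branches {R3, R5, R14, R20} → V_9 = -0.2752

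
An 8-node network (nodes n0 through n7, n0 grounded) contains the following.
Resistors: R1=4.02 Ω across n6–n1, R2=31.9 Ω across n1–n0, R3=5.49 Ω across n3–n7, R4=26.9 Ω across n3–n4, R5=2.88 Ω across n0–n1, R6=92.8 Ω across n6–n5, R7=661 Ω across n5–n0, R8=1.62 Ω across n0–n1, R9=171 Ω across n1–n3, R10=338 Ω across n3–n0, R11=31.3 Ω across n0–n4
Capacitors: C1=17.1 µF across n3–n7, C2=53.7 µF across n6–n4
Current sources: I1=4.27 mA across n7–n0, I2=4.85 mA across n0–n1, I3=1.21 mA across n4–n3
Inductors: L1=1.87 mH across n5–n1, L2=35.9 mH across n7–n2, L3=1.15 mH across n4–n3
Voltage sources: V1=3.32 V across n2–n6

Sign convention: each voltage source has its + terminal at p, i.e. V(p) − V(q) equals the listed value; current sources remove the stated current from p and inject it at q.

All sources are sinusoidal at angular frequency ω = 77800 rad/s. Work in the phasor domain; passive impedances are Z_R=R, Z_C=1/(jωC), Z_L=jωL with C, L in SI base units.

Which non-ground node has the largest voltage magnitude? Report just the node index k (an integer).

MNA unknowns: 7 node voltages V₁..V_7 plus 1 source current (V1)
R1: Y=0.2488+0.000j on G[6,1]
C1: Y=0.000+1.330j on G[3,7]
I1: z[7]−=0.00427, z[0]+=0.00427
R2: Y=0.03135+0.000j on G[1,0]
R3: Y=0.1821+0.000j on G[3,7]
R4: Y=0.03717+0.000j on G[3,4]
L1: Y=0.000-0.006874j on G[5,1]
R5: Y=0.3472+0.000j on G[0,1]
I2: z[0]−=0.00485, z[1]+=0.00485
C2: Y=0.000+4.178j on G[6,4]
L2: Y=0.000-0.0003580j on G[7,2]
I3: z[4]−=0.00121, z[3]+=0.00121
R6: Y=0.01078+0.000j on G[6,5]
R7: Y=0.001513+0.000j on G[5,0]
R8: Y=0.6173+0.000j on G[0,1]
R9: Y=0.005848+0.000j on G[1,3]
R10: Y=0.002959+0.000j on G[3,0]
R11: Y=0.03195+0.000j on G[0,4]
L3: Y=0.000-0.01118j on G[4,3]
V1: row V2−V6=3.32, i_V1 at 2,6
solve → V1=0.001180+6.350e-05j, V2=3.308+0.0009597j, V3=-0.06624-0.03802j, V4=-0.01211+0.001745j, V5=-0.007991-0.004288j, V6=-0.01189+0.0009597j, V7=-0.06756-0.03501j
aux → i_V1=-1.288e-05+0.001209j

2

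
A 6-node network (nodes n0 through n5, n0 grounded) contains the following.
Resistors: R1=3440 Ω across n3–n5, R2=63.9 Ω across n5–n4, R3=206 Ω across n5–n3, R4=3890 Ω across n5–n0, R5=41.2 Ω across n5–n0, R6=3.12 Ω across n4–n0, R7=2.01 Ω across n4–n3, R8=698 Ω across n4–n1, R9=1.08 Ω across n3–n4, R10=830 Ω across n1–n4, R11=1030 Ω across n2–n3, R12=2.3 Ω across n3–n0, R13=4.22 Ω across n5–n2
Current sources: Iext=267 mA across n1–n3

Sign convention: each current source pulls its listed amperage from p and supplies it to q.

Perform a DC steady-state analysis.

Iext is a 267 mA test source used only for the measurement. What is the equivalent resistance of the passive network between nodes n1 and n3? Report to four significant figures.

Apply KCL at each of the 5 non-ground nodes and solve the resulting linear system.
Node n1: branches {R8, R10, Iext} → V_1 = -101.3
Node n2: branches {R11, R13} → V_2 = -0.02221
Node n3: branches {R1, R3, R7, R9, R11, R12, Iext} → V_3 = 0.07096
Node n4: branches {R2, R6, R7, R8, R9, R10} → V_4 = -0.09453
Node n5: branches {R1, R2, R3, R4, R5, R13} → V_5 = -0.02259

R_eq = 379.8 Ω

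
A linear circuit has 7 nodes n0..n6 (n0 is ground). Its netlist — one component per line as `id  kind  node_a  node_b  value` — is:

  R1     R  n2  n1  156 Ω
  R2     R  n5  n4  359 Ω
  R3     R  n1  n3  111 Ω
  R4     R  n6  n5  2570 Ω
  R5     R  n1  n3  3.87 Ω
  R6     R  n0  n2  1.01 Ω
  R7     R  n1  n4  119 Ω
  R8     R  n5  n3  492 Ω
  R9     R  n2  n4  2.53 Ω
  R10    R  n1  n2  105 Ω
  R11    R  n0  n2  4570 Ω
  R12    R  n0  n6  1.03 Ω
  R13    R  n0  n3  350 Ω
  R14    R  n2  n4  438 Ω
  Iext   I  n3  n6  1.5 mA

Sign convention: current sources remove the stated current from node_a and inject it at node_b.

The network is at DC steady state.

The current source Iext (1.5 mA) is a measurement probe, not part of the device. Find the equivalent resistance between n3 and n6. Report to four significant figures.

Element admittances at DC:
  Y(R1) = 0.006410 S between n2,n1
  Y(R2) = 0.002786 S between n5,n4
  Y(R3) = 0.009009 S between n1,n3
  Y(R4) = 0.0003891 S between n6,n5
  Y(R5) = 0.2584 S between n1,n3
  Y(R6) = 0.9901 S between n0,n2
  Y(R7) = 0.008403 S between n1,n4
  Y(R8) = 0.002033 S between n5,n3
  Y(R9) = 0.3953 S between n2,n4
  Y(R10) = 0.009524 S between n1,n2
  Y(R11) = 0.0002188 S between n0,n2
  Y(R12) = 0.9709 S between n0,n6
  Y(R13) = 0.002857 S between n0,n3
  Y(R14) = 0.002283 S between n2,n4
  Iext: injects 0.0015 A into n6 (from n3)
Assemble and solve the 6×6 MNA system:
  V(n1)=-0.05367  V(n2)=-0.001336  V(n3)=-0.05840  V(n4)=-0.002567  V(n5)=-0.02405  V(n6)=0.001535

R_eq = 39.95 Ω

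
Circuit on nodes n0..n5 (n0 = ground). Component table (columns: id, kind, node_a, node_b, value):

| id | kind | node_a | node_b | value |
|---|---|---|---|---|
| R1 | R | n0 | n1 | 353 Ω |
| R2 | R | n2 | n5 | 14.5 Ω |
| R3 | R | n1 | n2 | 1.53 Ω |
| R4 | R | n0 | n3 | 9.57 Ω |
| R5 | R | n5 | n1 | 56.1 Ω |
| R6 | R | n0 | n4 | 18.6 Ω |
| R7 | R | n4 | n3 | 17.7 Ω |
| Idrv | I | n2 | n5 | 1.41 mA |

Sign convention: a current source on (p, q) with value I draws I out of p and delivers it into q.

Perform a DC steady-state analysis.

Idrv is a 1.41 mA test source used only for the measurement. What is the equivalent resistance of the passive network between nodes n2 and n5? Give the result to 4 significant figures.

R_eq = 11.59 Ω

MNA unknowns: 5 node voltages V₁..V_5
R1: Y=0.002833 on G[0,1]
R2: Y=0.06897 on G[2,5]
R3: Y=0.6536 on G[1,2]
R4: Y=0.1045 on G[0,3]
R5: Y=0.01783 on G[5,1]
R6: Y=0.05376 on G[0,4]
R7: Y=0.05650 on G[4,3]
Idrv: z[2]−=0.00141, z[5]+=0.00141
solve → V1=0.000, V2=-0.0004337, V3=0.000, V4=0.000, V5=0.01590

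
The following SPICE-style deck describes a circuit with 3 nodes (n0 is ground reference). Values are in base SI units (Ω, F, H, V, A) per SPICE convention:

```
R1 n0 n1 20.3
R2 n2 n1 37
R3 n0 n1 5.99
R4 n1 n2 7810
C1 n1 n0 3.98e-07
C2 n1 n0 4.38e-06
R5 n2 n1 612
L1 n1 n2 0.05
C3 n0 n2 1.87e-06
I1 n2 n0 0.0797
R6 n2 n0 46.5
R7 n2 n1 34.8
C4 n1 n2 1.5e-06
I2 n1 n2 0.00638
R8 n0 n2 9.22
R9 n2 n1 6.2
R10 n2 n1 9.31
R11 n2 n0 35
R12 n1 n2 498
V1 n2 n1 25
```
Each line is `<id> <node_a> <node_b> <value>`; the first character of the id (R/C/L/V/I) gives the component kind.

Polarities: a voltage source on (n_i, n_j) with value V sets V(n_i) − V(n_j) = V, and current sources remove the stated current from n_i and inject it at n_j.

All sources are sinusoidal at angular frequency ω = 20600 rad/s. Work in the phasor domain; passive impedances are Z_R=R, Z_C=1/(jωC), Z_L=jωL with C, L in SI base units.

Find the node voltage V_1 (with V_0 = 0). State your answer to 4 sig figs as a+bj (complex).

MNA unknowns: 2 node voltages V₁..V_2 plus 1 source current (V1)
R1: Y=0.04926+0.000j on G[0,1]
R2: Y=0.02703+0.000j on G[2,1]
R3: Y=0.1669+0.000j on G[0,1]
R4: Y=0.0001280+0.000j on G[1,2]
C1: Y=0.000+0.008199j on G[1,0]
C2: Y=0.000+0.09023j on G[1,0]
R5: Y=0.001634+0.000j on G[2,1]
L1: Y=0.000-0.0009709j on G[1,2]
C3: Y=0.000+0.03852j on G[0,2]
I1: z[2]−=0.0797, z[0]+=0.0797
R6: Y=0.02151+0.000j on G[2,0]
R7: Y=0.02874+0.000j on G[2,1]
C4: Y=0.000+0.03090j on G[1,2]
I2: z[1]−=0.00638, z[2]+=0.00638
R8: Y=0.1085+0.000j on G[0,2]
R9: Y=0.1613+0.000j on G[2,1]
R10: Y=0.1074+0.000j on G[2,1]
R11: Y=0.02857+0.000j on G[2,0]
R12: Y=0.002008+0.000j on G[1,2]
V1: row V2−V1=25, i_V1 at 2,1
solve → V1=-10.35+1.211j, V2=14.65+1.211j
aux → i_V1=-10.56-1.505j

-10.35+1.211j V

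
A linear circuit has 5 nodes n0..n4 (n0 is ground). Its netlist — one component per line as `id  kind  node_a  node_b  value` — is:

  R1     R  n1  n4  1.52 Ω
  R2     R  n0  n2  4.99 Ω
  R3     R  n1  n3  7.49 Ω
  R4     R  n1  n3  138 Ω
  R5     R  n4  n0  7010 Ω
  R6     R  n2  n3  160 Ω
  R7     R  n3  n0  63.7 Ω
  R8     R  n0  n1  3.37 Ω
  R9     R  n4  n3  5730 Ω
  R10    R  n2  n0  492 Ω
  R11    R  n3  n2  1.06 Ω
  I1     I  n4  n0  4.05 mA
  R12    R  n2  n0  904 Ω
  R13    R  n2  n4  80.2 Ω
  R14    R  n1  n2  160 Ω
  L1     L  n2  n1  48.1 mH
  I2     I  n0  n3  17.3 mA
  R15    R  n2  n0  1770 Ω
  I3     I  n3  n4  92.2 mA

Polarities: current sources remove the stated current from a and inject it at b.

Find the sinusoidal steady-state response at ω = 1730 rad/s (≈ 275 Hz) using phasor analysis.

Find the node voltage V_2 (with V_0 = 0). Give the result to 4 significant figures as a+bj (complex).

-0.1217-0.006766j V

Element admittances at ω=1730 rad/s:
  Y(R1) = 0.6579+0.000j S between n1,n4
  Y(R2) = 0.2004+0.000j S between n0,n2
  Y(R3) = 0.1335+0.000j S between n1,n3
  Y(R4) = 0.007246+0.000j S between n1,n3
  Y(R5) = 0.0001427+0.000j S between n4,n0
  Y(R6) = 0.006250+0.000j S between n2,n3
  Y(R7) = 0.01570+0.000j S between n3,n0
  Y(R8) = 0.2967+0.000j S between n0,n1
  Y(R9) = 0.0001745+0.000j S between n4,n3
  Y(R10) = 0.002033+0.000j S between n2,n0
  Y(R11) = 0.9434+0.000j S between n3,n2
  I1: injects 0.00405 A into n0 (from n4)
  Y(R12) = 0.001106+0.000j S between n2,n0
  Y(R13) = 0.01247+0.000j S between n2,n4
  Y(R14) = 0.006250+0.000j S between n1,n2
  Y(L1) = 0.000-0.01202j S between n2,n1
  I2: injects 0.0173 A into n3 (from n0)
  Y(R15) = 0.0005650+0.000j S between n2,n0
  I3: injects 0.0922 A into n4 (from n3)
Assemble and solve the 4×4 MNA system:
  V(n1)=0.1365+0.004926j  V(n2)=-0.1217-0.006766j  V(n3)=-0.1548-0.005181j  V(n4)=0.2630+0.004705j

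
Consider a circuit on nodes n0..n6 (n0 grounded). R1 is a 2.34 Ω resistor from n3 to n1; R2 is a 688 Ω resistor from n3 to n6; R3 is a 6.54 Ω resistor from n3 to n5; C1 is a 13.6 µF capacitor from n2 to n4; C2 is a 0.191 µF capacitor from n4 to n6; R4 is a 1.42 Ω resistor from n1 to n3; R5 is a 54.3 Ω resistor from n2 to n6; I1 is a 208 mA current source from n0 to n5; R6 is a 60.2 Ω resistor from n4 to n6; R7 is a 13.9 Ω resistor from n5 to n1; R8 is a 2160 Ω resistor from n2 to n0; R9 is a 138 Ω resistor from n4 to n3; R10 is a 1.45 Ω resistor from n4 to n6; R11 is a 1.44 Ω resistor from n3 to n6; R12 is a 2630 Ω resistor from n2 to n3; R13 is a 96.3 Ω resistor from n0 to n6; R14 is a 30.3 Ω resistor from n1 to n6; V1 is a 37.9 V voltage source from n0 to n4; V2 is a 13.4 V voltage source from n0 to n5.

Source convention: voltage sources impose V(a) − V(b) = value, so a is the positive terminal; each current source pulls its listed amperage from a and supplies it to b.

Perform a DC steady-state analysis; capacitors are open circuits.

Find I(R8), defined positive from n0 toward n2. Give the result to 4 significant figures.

0.01478 A

Apply KCL at each of the 6 non-ground nodes and solve the resulting linear system.
Node n1: branches {R1, R4, R7, R14} → V_1 = -27.63
Node n2: branches {C1, R5, R8, R12} → V_2 = -31.93
Node n3: branches {R1, R2, R3, R4, R9, R11, R12} → V_3 = -28.38
Node n4: branches {C1, C2, R6, R9, R10, V1} → V_4 = -37.90
Node n5: branches {R3, I1, R7, V2} → V_5 = -13.40
Node n6: branches {R2, C2, R5, R6, R10, R11, R13, R14} → V_6 = -32.80
Source currents: i(V1)=-3.670, i(V2)=3.107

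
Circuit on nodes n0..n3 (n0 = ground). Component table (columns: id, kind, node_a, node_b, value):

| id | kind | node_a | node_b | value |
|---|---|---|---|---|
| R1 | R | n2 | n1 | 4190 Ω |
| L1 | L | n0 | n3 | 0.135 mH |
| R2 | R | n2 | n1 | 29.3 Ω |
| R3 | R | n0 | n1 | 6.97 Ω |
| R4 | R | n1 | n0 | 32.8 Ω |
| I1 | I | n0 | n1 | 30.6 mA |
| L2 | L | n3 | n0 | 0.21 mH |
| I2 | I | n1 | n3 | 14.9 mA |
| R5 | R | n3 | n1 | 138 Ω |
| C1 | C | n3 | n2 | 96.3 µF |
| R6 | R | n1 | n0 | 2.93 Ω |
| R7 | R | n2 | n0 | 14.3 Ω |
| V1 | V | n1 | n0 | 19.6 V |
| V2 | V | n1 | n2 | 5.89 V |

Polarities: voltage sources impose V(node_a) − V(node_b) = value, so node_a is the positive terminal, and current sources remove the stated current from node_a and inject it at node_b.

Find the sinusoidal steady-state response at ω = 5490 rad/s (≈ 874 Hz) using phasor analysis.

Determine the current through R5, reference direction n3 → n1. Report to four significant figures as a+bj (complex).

Element admittances at ω=5490 rad/s:
  Y(R1) = 0.0002387+0.000j S between n2,n1
  Y(L1) = 0.000-1.349j S between n0,n3
  Y(R2) = 0.03413+0.000j S between n2,n1
  Y(R3) = 0.1435+0.000j S between n0,n1
  Y(R4) = 0.03049+0.000j S between n1,n0
  I1: injects 0.0306 A into n1 (from n0)
  Y(L2) = 0.000-0.8674j S between n3,n0
  I2: injects 0.0149 A into n3 (from n1)
  Y(R5) = 0.007246+0.000j S between n3,n1
  Y(C1) = 0.000+0.5287j S between n3,n2
  Y(R6) = 0.3413+0.000j S between n1,n0
  Y(R7) = 0.06993+0.000j S between n2,n0
  V1: constraint V(n1)−V(n0) = 19.6
  V2: constraint V(n1)−V(n2) = 5.89
Assemble and solve the 5×5 MNA system:
  V(n1)=19.60+0.000j  V(n2)=13.71+0.000j  V(n3)=-4.294+0.1114j
  i(V1)=-11.27-9.518j  i(V2)=0.8152+9.518j

-0.1731+0.0008073j A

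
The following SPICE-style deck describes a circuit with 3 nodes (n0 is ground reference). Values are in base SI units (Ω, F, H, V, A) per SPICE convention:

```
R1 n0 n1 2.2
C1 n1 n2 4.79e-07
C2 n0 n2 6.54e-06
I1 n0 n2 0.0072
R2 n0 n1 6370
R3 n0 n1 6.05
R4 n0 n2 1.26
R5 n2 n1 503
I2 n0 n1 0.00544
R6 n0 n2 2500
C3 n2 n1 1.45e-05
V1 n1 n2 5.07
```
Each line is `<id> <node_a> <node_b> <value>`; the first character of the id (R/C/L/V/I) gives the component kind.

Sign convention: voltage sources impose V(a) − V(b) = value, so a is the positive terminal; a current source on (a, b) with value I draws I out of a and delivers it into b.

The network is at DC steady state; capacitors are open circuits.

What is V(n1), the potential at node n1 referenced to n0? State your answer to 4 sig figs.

MNA unknowns: 2 node voltages V₁..V_2 plus 1 source current (V1)
R1: Y=0.4545 on G[0,1]
C1: Y=0.000 on G[1,2]
C2: Y=0.000 on G[0,2]
I1: z[0]−=0.0072, z[2]+=0.0072
R2: Y=0.0001570 on G[0,1]
R3: Y=0.1653 on G[0,1]
R4: Y=0.7937 on G[0,2]
R5: Y=0.001988 on G[2,1]
I2: z[0]−=0.00544, z[1]+=0.00544
R6: Y=0.0004000 on G[0,2]
C3: Y=0.000 on G[2,1]
V1: row V1−V2=5.07, i_V1 at 1,2
solve → V1=2.856, V2=-2.214
aux → i_V1=-1.775

2.856 V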